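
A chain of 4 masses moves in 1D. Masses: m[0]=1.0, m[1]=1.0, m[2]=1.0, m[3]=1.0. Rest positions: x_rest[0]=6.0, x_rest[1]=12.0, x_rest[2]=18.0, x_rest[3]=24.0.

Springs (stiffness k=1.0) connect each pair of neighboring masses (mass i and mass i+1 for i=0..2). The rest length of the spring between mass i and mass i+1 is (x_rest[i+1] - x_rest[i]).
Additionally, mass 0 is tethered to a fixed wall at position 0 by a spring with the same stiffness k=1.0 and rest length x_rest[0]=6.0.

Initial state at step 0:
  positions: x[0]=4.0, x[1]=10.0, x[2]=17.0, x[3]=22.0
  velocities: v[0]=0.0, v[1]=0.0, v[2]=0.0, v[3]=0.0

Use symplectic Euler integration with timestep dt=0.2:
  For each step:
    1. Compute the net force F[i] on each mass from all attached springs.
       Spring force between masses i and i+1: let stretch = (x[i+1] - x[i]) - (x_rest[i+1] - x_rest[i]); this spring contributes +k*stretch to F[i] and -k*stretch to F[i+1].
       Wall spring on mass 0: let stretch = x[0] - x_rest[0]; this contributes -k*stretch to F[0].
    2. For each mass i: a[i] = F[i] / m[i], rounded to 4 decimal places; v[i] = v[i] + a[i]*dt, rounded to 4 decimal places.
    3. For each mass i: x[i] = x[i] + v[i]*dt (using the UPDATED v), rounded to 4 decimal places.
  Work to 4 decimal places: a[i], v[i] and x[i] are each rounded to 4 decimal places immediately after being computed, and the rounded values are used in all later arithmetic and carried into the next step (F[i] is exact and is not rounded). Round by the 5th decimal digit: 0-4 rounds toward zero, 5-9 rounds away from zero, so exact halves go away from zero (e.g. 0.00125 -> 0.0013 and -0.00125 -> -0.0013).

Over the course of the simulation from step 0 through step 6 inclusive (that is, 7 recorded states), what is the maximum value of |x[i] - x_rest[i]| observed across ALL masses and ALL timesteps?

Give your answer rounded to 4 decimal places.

Answer: 2.0938

Derivation:
Step 0: x=[4.0000 10.0000 17.0000 22.0000] v=[0.0000 0.0000 0.0000 0.0000]
Step 1: x=[4.0800 10.0400 16.9200 22.0400] v=[0.4000 0.2000 -0.4000 0.2000]
Step 2: x=[4.2352 10.1168 16.7696 22.1152] v=[0.7760 0.3840 -0.7520 0.3760]
Step 3: x=[4.4563 10.2244 16.5669 22.2166] v=[1.1053 0.5382 -1.0134 0.5069]
Step 4: x=[4.7298 10.3550 16.3365 22.3320] v=[1.3677 0.6531 -1.1520 0.5770]
Step 5: x=[5.0392 10.4999 16.1067 22.4476] v=[1.5468 0.7244 -1.1492 0.5779]
Step 6: x=[5.3654 10.6506 15.9062 22.5495] v=[1.6311 0.7536 -1.0024 0.5097]
Max displacement = 2.0938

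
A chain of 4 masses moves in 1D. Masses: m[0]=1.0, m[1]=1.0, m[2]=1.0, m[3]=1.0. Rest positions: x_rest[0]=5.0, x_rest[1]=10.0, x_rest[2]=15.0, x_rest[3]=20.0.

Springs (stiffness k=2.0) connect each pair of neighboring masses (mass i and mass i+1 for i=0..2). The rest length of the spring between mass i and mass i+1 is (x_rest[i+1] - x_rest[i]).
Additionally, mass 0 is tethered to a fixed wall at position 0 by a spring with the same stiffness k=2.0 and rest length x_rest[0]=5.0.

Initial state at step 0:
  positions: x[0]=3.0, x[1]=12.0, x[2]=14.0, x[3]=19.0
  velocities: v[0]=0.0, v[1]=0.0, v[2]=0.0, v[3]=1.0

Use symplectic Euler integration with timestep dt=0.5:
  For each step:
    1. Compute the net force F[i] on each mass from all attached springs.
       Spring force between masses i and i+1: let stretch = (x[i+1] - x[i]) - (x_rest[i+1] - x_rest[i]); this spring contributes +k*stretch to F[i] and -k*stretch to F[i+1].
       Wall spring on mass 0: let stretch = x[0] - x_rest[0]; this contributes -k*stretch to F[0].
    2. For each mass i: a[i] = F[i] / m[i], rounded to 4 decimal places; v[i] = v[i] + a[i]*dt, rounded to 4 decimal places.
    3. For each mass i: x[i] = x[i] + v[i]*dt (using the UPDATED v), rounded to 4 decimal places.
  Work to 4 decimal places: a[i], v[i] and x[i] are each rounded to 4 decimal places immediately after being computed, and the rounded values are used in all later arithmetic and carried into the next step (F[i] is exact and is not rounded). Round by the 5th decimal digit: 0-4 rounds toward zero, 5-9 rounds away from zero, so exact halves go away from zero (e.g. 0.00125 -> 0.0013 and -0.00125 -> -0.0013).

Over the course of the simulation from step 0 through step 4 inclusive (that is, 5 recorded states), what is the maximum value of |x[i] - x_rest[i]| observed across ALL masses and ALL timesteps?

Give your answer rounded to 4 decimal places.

Step 0: x=[3.0000 12.0000 14.0000 19.0000] v=[0.0000 0.0000 0.0000 1.0000]
Step 1: x=[6.0000 8.5000 15.5000 19.5000] v=[6.0000 -7.0000 3.0000 1.0000]
Step 2: x=[7.2500 7.2500 15.5000 20.5000] v=[2.5000 -2.5000 0.0000 2.0000]
Step 3: x=[4.8750 10.1250 13.8750 21.5000] v=[-4.7500 5.7500 -3.2500 2.0000]
Step 4: x=[2.6875 12.2500 14.1875 21.1875] v=[-4.3750 4.2500 0.6250 -0.6250]
Max displacement = 2.7500

Answer: 2.7500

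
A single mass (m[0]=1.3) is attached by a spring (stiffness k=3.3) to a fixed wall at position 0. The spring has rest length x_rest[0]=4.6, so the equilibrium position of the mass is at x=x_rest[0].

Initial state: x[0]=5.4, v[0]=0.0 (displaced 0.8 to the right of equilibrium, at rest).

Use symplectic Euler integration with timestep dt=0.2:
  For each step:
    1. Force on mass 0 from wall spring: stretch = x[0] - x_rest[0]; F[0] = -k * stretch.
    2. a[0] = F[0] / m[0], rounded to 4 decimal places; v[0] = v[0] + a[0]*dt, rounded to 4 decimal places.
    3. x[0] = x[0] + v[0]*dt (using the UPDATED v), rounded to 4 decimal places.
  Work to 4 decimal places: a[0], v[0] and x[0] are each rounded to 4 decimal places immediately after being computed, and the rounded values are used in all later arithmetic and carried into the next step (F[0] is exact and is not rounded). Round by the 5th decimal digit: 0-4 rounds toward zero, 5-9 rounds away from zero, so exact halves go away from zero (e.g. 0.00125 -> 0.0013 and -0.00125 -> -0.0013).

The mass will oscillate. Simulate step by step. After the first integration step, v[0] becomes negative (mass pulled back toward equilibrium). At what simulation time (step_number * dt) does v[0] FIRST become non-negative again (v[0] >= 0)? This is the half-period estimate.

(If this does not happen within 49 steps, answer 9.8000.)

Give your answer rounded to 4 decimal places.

Step 0: x=[5.4000] v=[0.0000]
Step 1: x=[5.3188] v=[-0.4062]
Step 2: x=[5.1646] v=[-0.7711]
Step 3: x=[4.9531] v=[-1.0577]
Step 4: x=[4.7057] v=[-1.2370]
Step 5: x=[4.4476] v=[-1.2907]
Step 6: x=[4.2049] v=[-1.2133]
Step 7: x=[4.0024] v=[-1.0127]
Step 8: x=[3.8605] v=[-0.7093]
Step 9: x=[3.7937] v=[-0.3339]
Step 10: x=[3.8088] v=[0.0755]
First v>=0 after going negative at step 10, time=2.0000

Answer: 2.0000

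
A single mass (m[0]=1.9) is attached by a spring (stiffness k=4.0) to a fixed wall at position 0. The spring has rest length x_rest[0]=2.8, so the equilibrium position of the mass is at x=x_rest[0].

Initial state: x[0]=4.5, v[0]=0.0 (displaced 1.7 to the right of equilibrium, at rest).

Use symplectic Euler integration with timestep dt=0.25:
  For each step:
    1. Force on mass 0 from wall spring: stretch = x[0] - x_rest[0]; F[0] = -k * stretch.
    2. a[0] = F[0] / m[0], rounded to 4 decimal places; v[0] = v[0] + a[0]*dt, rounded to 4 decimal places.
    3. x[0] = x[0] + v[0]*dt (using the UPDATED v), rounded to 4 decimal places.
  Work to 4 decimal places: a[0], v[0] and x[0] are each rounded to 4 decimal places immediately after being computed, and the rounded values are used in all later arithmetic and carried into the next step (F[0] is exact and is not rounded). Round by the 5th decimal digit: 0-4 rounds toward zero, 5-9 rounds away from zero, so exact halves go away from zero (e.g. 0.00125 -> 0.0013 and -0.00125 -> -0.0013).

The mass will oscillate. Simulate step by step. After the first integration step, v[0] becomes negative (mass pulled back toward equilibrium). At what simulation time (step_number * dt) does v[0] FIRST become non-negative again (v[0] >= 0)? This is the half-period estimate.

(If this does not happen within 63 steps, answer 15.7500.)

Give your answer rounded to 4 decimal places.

Answer: 2.2500

Derivation:
Step 0: x=[4.5000] v=[0.0000]
Step 1: x=[4.2763] v=[-0.8947]
Step 2: x=[3.8584] v=[-1.6717]
Step 3: x=[3.3012] v=[-2.2288]
Step 4: x=[2.6781] v=[-2.4926]
Step 5: x=[2.0710] v=[-2.4285]
Step 6: x=[1.5598] v=[-2.0448]
Step 7: x=[1.2118] v=[-1.3921]
Step 8: x=[1.0728] v=[-0.5562]
Step 9: x=[1.1610] v=[0.3529]
First v>=0 after going negative at step 9, time=2.2500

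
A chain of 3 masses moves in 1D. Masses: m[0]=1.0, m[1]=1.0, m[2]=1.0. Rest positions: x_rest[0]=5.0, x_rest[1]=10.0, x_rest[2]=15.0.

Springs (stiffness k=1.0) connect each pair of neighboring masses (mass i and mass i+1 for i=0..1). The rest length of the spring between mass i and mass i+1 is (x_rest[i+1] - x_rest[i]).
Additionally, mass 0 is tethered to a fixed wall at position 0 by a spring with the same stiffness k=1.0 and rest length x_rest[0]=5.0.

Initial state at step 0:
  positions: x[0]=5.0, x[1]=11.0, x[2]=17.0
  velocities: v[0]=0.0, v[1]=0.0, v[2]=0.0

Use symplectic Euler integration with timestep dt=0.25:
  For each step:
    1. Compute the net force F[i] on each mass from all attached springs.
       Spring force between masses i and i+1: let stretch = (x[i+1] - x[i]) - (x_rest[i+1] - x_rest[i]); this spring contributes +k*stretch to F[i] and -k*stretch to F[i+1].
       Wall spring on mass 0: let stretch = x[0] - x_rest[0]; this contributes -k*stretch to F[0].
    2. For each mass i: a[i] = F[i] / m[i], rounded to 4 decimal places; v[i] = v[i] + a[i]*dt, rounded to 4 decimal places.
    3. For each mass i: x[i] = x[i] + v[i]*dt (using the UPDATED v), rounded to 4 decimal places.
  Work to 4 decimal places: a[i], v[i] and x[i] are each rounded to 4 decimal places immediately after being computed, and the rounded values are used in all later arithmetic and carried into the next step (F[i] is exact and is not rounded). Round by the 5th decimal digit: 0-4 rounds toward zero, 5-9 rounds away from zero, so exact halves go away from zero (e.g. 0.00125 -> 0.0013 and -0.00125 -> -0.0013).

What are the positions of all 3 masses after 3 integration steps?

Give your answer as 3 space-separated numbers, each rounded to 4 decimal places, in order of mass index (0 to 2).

Step 0: x=[5.0000 11.0000 17.0000] v=[0.0000 0.0000 0.0000]
Step 1: x=[5.0625 11.0000 16.9375] v=[0.2500 0.0000 -0.2500]
Step 2: x=[5.1797 11.0000 16.8164] v=[0.4688 0.0000 -0.4844]
Step 3: x=[5.3370 10.9998 16.6443] v=[0.6290 -0.0010 -0.6885]

Answer: 5.3370 10.9998 16.6443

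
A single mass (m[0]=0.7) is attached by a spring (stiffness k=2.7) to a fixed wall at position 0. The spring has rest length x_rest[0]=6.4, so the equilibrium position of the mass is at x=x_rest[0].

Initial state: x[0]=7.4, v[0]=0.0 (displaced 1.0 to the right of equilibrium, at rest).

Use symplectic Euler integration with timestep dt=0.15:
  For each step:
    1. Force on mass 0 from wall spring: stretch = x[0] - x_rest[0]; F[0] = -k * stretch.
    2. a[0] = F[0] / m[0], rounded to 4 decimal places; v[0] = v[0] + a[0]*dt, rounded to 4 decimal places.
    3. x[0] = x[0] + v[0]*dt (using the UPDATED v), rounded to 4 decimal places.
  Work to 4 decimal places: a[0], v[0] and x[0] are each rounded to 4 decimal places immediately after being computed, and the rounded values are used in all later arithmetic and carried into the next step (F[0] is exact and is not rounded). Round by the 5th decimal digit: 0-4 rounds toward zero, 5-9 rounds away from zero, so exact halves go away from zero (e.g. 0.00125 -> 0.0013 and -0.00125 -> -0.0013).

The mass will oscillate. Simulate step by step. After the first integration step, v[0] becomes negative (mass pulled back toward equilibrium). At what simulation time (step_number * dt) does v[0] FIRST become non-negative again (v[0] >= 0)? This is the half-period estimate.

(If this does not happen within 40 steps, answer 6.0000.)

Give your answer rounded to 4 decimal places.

Step 0: x=[7.4000] v=[0.0000]
Step 1: x=[7.3132] v=[-0.5786]
Step 2: x=[7.1472] v=[-1.1069]
Step 3: x=[6.9163] v=[-1.5392]
Step 4: x=[6.6406] v=[-1.8379]
Step 5: x=[6.3440] v=[-1.9771]
Step 6: x=[6.0523] v=[-1.9447]
Step 7: x=[5.7908] v=[-1.7435]
Step 8: x=[5.5822] v=[-1.3910]
Step 9: x=[5.4445] v=[-0.9178]
Step 10: x=[5.3898] v=[-0.3650]
Step 11: x=[5.4227] v=[0.2195]
First v>=0 after going negative at step 11, time=1.6500

Answer: 1.6500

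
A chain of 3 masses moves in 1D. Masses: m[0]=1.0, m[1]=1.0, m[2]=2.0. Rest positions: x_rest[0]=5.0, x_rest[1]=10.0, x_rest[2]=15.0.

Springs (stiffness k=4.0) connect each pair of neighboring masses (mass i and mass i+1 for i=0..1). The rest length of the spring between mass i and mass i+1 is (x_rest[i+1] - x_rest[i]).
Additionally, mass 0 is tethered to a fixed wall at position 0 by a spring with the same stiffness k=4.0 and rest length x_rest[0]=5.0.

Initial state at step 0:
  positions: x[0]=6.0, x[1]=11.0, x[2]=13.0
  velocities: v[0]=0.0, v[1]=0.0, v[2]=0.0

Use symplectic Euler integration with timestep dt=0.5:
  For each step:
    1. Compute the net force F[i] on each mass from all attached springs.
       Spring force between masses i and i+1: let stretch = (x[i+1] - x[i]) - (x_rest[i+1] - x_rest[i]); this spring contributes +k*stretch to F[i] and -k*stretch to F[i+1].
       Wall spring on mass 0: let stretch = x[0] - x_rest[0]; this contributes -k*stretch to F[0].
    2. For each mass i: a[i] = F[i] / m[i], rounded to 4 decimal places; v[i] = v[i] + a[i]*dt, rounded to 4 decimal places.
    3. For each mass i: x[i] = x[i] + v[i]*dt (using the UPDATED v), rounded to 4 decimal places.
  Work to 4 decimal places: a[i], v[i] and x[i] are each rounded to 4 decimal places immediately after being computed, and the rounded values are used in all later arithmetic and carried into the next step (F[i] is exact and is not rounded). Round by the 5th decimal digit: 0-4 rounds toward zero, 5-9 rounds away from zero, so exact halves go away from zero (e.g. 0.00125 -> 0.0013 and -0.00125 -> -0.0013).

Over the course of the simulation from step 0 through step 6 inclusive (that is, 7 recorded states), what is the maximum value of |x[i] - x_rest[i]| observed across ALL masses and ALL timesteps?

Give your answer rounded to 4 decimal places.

Step 0: x=[6.0000 11.0000 13.0000] v=[0.0000 0.0000 0.0000]
Step 1: x=[5.0000 8.0000 14.5000] v=[-2.0000 -6.0000 3.0000]
Step 2: x=[2.0000 8.5000 15.2500] v=[-6.0000 1.0000 1.5000]
Step 3: x=[3.5000 9.2500 15.1250] v=[3.0000 1.5000 -0.2500]
Step 4: x=[7.2500 10.1250 14.5625] v=[7.5000 1.7500 -1.1250]
Step 5: x=[6.6250 12.5625 14.2813] v=[-1.2500 4.8750 -0.5625]
Step 6: x=[5.3125 10.7813 15.6407] v=[-2.6250 -3.5624 2.7187]
Max displacement = 3.0000

Answer: 3.0000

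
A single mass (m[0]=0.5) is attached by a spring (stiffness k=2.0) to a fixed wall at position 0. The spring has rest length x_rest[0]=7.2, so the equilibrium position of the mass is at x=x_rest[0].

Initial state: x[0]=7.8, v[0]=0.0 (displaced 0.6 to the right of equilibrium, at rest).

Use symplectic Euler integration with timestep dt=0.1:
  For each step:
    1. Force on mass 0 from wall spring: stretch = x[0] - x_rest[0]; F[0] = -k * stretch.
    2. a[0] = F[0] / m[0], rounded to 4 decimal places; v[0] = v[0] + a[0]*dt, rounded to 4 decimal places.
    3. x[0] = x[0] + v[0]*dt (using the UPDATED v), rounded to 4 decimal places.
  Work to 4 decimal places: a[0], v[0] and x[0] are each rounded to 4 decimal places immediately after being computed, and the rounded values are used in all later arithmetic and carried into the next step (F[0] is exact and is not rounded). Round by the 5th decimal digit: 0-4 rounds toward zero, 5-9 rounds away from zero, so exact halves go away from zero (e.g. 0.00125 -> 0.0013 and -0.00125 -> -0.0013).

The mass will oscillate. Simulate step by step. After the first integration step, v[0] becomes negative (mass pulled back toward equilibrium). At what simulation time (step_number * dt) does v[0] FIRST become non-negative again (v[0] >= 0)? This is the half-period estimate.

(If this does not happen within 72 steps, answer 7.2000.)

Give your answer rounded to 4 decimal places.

Answer: 1.6000

Derivation:
Step 0: x=[7.8000] v=[0.0000]
Step 1: x=[7.7760] v=[-0.2400]
Step 2: x=[7.7290] v=[-0.4704]
Step 3: x=[7.6608] v=[-0.6820]
Step 4: x=[7.5742] v=[-0.8663]
Step 5: x=[7.4726] v=[-1.0160]
Step 6: x=[7.3601] v=[-1.1250]
Step 7: x=[7.2412] v=[-1.1890]
Step 8: x=[7.1207] v=[-1.2055]
Step 9: x=[7.0033] v=[-1.1738]
Step 10: x=[6.8938] v=[-1.0951]
Step 11: x=[6.7965] v=[-0.9726]
Step 12: x=[6.7154] v=[-0.8112]
Step 13: x=[6.6537] v=[-0.6174]
Step 14: x=[6.6138] v=[-0.3989]
Step 15: x=[6.5974] v=[-0.1644]
Step 16: x=[6.6051] v=[0.0766]
First v>=0 after going negative at step 16, time=1.6000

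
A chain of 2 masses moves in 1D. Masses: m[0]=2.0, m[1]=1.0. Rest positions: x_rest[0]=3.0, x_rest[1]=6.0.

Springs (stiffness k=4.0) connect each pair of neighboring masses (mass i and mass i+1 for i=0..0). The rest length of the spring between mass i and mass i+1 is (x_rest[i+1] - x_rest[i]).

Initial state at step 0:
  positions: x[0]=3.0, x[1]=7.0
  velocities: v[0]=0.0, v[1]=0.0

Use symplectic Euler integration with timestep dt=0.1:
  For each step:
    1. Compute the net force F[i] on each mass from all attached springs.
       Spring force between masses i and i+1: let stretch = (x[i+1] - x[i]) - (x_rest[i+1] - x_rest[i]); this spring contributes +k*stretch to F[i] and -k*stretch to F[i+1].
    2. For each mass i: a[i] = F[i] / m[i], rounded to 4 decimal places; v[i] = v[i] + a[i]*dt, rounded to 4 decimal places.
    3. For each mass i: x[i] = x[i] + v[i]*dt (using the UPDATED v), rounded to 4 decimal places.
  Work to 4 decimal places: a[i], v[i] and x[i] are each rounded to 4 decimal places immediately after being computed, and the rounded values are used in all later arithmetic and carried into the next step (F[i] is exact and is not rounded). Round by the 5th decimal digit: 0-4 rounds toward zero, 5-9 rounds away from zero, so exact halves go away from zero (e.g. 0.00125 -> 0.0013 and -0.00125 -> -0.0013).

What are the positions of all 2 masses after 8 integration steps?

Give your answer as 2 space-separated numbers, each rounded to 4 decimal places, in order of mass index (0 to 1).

Answer: 3.4993 6.0017

Derivation:
Step 0: x=[3.0000 7.0000] v=[0.0000 0.0000]
Step 1: x=[3.0200 6.9600] v=[0.2000 -0.4000]
Step 2: x=[3.0588 6.8824] v=[0.3880 -0.7760]
Step 3: x=[3.1141 6.7719] v=[0.5527 -1.1054]
Step 4: x=[3.1825 6.6351] v=[0.6843 -1.3685]
Step 5: x=[3.2600 6.4802] v=[0.7748 -1.5495]
Step 6: x=[3.3419 6.3164] v=[0.8188 -1.6376]
Step 7: x=[3.4233 6.1537] v=[0.8137 -1.6274]
Step 8: x=[3.4993 6.0017] v=[0.7598 -1.5196]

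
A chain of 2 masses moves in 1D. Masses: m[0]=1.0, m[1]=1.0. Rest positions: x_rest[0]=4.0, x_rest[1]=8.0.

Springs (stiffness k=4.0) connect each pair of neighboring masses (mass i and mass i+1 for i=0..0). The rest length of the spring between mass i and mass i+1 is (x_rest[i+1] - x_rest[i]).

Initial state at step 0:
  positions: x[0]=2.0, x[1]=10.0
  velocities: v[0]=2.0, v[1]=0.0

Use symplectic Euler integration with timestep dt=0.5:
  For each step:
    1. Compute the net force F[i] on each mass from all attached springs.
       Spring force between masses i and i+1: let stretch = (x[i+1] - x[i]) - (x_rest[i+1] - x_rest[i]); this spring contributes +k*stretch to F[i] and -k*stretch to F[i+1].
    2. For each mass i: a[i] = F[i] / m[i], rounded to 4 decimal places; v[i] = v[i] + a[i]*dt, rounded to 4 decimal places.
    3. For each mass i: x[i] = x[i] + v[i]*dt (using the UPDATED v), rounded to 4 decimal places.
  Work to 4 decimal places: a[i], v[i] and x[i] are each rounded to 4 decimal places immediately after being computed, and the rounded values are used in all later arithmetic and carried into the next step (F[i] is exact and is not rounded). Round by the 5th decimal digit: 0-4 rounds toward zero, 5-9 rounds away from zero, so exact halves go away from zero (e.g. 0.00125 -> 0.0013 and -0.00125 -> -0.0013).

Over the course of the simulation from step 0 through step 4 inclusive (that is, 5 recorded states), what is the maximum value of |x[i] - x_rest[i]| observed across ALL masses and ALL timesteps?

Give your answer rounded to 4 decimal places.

Answer: 4.0000

Derivation:
Step 0: x=[2.0000 10.0000] v=[2.0000 0.0000]
Step 1: x=[7.0000 6.0000] v=[10.0000 -8.0000]
Step 2: x=[7.0000 7.0000] v=[0.0000 2.0000]
Step 3: x=[3.0000 12.0000] v=[-8.0000 10.0000]
Step 4: x=[4.0000 12.0000] v=[2.0000 0.0000]
Max displacement = 4.0000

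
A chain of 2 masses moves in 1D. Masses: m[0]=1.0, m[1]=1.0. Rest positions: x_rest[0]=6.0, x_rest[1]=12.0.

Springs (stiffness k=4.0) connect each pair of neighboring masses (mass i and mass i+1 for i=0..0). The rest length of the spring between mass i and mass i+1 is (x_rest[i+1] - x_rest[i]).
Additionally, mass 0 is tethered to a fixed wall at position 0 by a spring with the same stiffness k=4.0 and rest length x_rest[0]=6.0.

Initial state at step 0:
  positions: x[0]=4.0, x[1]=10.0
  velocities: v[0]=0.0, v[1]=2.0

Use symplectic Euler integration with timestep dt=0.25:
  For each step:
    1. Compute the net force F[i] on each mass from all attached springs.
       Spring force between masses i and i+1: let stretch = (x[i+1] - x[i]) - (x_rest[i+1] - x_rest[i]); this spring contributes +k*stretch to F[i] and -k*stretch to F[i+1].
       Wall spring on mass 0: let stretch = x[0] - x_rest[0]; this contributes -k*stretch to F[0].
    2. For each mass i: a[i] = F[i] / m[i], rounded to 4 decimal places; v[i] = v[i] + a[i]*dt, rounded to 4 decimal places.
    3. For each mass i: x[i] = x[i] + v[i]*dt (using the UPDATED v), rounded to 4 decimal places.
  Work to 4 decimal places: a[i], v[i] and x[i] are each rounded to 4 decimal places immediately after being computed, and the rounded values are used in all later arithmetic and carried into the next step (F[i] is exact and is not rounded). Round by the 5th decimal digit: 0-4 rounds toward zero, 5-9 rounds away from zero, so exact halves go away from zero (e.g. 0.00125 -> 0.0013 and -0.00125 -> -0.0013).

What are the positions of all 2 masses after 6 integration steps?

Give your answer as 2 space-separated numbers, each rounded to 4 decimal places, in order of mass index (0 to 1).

Step 0: x=[4.0000 10.0000] v=[0.0000 2.0000]
Step 1: x=[4.5000 10.5000] v=[2.0000 2.0000]
Step 2: x=[5.3750 11.0000] v=[3.5000 2.0000]
Step 3: x=[6.3125 11.5938] v=[3.7500 2.3750]
Step 4: x=[6.9922 12.3672] v=[2.7188 3.0937]
Step 5: x=[7.2676 13.2969] v=[1.1016 3.7187]
Step 6: x=[7.2334 14.2193] v=[-0.1367 3.6894]

Answer: 7.2334 14.2193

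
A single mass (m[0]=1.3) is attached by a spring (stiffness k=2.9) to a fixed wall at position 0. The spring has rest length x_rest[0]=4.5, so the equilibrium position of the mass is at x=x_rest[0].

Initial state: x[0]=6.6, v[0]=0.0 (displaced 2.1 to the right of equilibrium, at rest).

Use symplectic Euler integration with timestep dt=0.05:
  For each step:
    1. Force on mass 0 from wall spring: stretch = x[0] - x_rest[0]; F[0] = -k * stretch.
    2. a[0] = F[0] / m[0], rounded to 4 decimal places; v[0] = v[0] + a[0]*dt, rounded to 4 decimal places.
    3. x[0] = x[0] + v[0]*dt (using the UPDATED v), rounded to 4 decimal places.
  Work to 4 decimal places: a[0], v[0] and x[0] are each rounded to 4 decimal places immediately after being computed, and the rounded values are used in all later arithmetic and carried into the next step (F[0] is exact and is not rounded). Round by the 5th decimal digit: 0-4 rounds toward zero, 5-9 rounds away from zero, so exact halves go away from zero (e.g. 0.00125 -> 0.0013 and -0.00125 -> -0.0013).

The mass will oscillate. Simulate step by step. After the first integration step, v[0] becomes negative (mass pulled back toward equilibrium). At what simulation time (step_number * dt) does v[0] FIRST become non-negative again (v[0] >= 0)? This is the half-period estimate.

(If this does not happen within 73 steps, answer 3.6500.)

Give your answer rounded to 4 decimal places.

Answer: 2.1500

Derivation:
Step 0: x=[6.6000] v=[0.0000]
Step 1: x=[6.5883] v=[-0.2342]
Step 2: x=[6.5649] v=[-0.4671]
Step 3: x=[6.5300] v=[-0.6974]
Step 4: x=[6.4838] v=[-0.9238]
Step 5: x=[6.4265] v=[-1.1451]
Step 6: x=[6.3585] v=[-1.3600]
Step 7: x=[6.2801] v=[-1.5673]
Step 8: x=[6.1918] v=[-1.7659]
Step 9: x=[6.0941] v=[-1.9546]
Step 10: x=[5.9875] v=[-2.1324]
Step 11: x=[5.8726] v=[-2.2983]
Step 12: x=[5.7500] v=[-2.4514]
Step 13: x=[5.6205] v=[-2.5908]
Step 14: x=[5.4847] v=[-2.7158]
Step 15: x=[5.3434] v=[-2.8256]
Step 16: x=[5.1974] v=[-2.9197]
Step 17: x=[5.0475] v=[-2.9975]
Step 18: x=[4.8946] v=[-3.0586]
Step 19: x=[4.7395] v=[-3.1026]
Step 20: x=[4.5830] v=[-3.1293]
Step 21: x=[4.4261] v=[-3.1386]
Step 22: x=[4.2696] v=[-3.1304]
Step 23: x=[4.1144] v=[-3.1047]
Step 24: x=[3.9613] v=[-3.0617]
Step 25: x=[3.8112] v=[-3.0016]
Step 26: x=[3.6650] v=[-2.9248]
Step 27: x=[3.5234] v=[-2.8317]
Step 28: x=[3.3873] v=[-2.7228]
Step 29: x=[3.2574] v=[-2.5987]
Step 30: x=[3.1344] v=[-2.4601]
Step 31: x=[3.0190] v=[-2.3078]
Step 32: x=[2.9119] v=[-2.1426]
Step 33: x=[2.8136] v=[-1.9655]
Step 34: x=[2.7247] v=[-1.7774]
Step 35: x=[2.6457] v=[-1.5794]
Step 36: x=[2.5771] v=[-1.3726]
Step 37: x=[2.5192] v=[-1.1581]
Step 38: x=[2.4723] v=[-0.9372]
Step 39: x=[2.4368] v=[-0.7110]
Step 40: x=[2.4128] v=[-0.4809]
Step 41: x=[2.4004] v=[-0.2481]
Step 42: x=[2.3997] v=[-0.0139]
Step 43: x=[2.4107] v=[0.2204]
First v>=0 after going negative at step 43, time=2.1500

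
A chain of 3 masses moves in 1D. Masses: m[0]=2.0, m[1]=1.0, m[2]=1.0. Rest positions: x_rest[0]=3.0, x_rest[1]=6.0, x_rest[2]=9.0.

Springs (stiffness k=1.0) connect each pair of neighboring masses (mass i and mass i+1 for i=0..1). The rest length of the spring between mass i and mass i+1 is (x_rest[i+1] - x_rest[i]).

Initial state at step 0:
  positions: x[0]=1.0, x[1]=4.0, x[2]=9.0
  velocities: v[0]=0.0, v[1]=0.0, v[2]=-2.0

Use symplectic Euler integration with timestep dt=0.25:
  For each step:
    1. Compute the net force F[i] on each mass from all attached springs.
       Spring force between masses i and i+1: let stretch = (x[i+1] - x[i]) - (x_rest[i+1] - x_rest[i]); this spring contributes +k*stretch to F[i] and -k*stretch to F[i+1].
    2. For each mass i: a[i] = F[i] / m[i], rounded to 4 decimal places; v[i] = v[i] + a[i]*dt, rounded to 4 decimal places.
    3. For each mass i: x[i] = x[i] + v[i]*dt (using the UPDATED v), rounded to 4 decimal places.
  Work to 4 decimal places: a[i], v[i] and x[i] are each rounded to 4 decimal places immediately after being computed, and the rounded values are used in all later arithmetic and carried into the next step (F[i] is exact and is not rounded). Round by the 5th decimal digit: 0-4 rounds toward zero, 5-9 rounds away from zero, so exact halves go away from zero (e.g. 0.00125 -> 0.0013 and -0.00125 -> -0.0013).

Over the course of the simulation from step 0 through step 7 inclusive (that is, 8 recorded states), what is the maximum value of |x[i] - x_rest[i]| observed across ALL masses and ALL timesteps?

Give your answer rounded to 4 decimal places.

Answer: 4.1549

Derivation:
Step 0: x=[1.0000 4.0000 9.0000] v=[0.0000 0.0000 -2.0000]
Step 1: x=[1.0000 4.1250 8.3750] v=[0.0000 0.5000 -2.5000]
Step 2: x=[1.0039 4.3203 7.6719] v=[0.0156 0.7813 -2.8125]
Step 3: x=[1.0177 4.5178 6.9468] v=[0.0552 0.7901 -2.9004]
Step 4: x=[1.0471 4.6484 6.2574] v=[0.1177 0.5223 -2.7577]
Step 5: x=[1.0953 4.6545 5.6549] v=[0.1929 0.0242 -2.4100]
Step 6: x=[1.1610 4.5006 5.1774] v=[0.2628 -0.6155 -1.9101]
Step 7: x=[1.2373 4.1803 4.8451] v=[0.3053 -1.2812 -1.3293]
Max displacement = 4.1549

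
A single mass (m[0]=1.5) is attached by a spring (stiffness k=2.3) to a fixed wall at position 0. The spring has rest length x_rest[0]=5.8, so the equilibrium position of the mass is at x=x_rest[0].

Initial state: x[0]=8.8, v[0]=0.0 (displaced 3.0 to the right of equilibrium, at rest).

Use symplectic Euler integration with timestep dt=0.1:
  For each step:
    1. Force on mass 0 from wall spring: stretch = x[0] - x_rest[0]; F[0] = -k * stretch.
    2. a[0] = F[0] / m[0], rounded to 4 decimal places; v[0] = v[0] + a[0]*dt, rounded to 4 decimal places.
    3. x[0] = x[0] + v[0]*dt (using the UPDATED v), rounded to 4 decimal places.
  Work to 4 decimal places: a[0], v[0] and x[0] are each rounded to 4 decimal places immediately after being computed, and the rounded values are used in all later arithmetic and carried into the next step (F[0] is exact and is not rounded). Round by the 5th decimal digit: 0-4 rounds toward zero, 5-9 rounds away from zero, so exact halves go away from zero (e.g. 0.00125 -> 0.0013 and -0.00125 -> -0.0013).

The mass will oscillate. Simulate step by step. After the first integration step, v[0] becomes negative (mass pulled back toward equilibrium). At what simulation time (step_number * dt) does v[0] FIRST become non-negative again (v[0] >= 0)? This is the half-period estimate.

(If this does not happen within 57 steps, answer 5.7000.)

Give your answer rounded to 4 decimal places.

Step 0: x=[8.8000] v=[0.0000]
Step 1: x=[8.7540] v=[-0.4600]
Step 2: x=[8.6627] v=[-0.9130]
Step 3: x=[8.5275] v=[-1.3520]
Step 4: x=[8.3505] v=[-1.7702]
Step 5: x=[8.1344] v=[-2.1613]
Step 6: x=[7.8825] v=[-2.5192]
Step 7: x=[7.5987] v=[-2.8385]
Step 8: x=[7.2873] v=[-3.1143]
Step 9: x=[6.9531] v=[-3.3424]
Step 10: x=[6.6012] v=[-3.5192]
Step 11: x=[6.2370] v=[-3.6421]
Step 12: x=[5.8661] v=[-3.7091]
Step 13: x=[5.4942] v=[-3.7192]
Step 14: x=[5.1270] v=[-3.6723]
Step 15: x=[4.7701] v=[-3.5691]
Step 16: x=[4.4290] v=[-3.4112]
Step 17: x=[4.1089] v=[-3.2010]
Step 18: x=[3.8147] v=[-2.9417]
Step 19: x=[3.5510] v=[-2.6373]
Step 20: x=[3.3218] v=[-2.2925]
Step 21: x=[3.1306] v=[-1.9125]
Step 22: x=[2.9803] v=[-1.5032]
Step 23: x=[2.8732] v=[-1.0709]
Step 24: x=[2.8110] v=[-0.6221]
Step 25: x=[2.7946] v=[-0.1638]
Step 26: x=[2.8243] v=[0.2970]
First v>=0 after going negative at step 26, time=2.6000

Answer: 2.6000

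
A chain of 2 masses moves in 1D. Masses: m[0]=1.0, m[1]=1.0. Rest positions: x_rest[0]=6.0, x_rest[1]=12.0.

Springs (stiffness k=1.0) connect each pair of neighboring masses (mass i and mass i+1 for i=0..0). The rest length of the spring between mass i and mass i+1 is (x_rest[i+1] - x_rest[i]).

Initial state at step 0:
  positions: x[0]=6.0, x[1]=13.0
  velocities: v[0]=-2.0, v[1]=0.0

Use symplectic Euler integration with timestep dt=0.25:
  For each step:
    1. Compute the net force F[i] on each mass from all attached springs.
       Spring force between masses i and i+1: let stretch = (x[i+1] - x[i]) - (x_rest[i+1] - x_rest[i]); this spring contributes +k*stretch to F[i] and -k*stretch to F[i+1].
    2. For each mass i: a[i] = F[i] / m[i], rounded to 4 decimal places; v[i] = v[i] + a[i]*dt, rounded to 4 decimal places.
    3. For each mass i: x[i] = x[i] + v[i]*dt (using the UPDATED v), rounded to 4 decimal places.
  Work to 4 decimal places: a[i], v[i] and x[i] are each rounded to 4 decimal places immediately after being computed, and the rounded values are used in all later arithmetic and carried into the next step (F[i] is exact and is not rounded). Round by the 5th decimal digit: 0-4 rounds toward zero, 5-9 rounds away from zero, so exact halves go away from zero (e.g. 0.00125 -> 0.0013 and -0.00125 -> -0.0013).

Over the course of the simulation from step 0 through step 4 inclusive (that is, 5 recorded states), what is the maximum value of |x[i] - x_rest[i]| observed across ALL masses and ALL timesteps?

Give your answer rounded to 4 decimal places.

Step 0: x=[6.0000 13.0000] v=[-2.0000 0.0000]
Step 1: x=[5.5625 12.9375] v=[-1.7500 -0.2500]
Step 2: x=[5.2109 12.7891] v=[-1.4063 -0.5938]
Step 3: x=[4.9580 12.5420] v=[-1.0118 -0.9884]
Step 4: x=[4.8041 12.1959] v=[-0.6158 -1.3844]
Max displacement = 1.1959

Answer: 1.1959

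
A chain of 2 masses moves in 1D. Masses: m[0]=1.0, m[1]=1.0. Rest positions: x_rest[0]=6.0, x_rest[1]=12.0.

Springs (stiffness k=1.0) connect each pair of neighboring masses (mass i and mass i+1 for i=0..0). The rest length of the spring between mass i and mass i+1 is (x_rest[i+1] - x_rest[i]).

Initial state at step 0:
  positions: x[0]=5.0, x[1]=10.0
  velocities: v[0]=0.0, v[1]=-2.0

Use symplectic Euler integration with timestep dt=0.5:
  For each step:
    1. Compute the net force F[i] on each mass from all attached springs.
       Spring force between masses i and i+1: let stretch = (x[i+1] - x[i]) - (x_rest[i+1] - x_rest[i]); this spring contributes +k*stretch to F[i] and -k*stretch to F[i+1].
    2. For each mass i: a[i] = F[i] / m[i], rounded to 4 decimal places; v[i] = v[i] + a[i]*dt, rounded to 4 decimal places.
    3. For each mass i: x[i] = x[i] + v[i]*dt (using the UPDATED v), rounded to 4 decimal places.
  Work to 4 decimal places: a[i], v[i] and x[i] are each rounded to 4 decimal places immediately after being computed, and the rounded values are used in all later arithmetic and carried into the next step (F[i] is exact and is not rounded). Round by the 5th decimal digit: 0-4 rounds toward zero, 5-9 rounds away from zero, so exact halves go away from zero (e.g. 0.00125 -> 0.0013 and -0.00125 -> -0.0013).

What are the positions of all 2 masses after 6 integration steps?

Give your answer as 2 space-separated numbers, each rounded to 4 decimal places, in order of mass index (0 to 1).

Answer: 0.7891 8.2110

Derivation:
Step 0: x=[5.0000 10.0000] v=[0.0000 -2.0000]
Step 1: x=[4.7500 9.2500] v=[-0.5000 -1.5000]
Step 2: x=[4.1250 8.8750] v=[-1.2500 -0.7500]
Step 3: x=[3.1875 8.8125] v=[-1.8750 -0.1250]
Step 4: x=[2.1563 8.8438] v=[-2.0625 0.0625]
Step 5: x=[1.2969 8.7032] v=[-1.7188 -0.2813]
Step 6: x=[0.7891 8.2110] v=[-1.0157 -0.9845]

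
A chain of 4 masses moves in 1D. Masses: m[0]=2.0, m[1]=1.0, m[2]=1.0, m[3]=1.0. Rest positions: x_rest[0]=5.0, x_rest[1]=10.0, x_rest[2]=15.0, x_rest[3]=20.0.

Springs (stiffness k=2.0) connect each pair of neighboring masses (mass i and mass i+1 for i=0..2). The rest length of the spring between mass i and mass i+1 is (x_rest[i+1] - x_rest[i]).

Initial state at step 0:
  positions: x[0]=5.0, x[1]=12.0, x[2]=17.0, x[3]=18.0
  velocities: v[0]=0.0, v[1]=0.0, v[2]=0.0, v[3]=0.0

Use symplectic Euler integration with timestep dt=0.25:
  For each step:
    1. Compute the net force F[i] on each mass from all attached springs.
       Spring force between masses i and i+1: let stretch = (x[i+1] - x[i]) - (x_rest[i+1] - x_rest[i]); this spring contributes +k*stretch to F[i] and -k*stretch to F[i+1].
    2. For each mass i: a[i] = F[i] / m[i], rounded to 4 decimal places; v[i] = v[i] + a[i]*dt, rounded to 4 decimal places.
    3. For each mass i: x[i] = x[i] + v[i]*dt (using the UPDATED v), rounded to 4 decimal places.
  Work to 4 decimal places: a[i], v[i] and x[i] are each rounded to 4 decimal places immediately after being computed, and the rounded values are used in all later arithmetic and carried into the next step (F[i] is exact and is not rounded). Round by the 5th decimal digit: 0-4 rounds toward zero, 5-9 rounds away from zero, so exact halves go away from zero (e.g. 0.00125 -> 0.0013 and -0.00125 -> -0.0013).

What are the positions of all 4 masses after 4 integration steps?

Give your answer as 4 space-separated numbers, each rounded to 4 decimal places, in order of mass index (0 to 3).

Step 0: x=[5.0000 12.0000 17.0000 18.0000] v=[0.0000 0.0000 0.0000 0.0000]
Step 1: x=[5.1250 11.7500 16.5000 18.5000] v=[0.5000 -1.0000 -2.0000 2.0000]
Step 2: x=[5.3516 11.2656 15.6563 19.3750] v=[0.9063 -1.9375 -3.3750 3.5000]
Step 3: x=[5.6353 10.5908 14.7286 20.4102] v=[1.1348 -2.6992 -3.7110 4.1407]
Step 4: x=[5.9162 9.8138 13.9938 21.3602] v=[1.1237 -3.1081 -2.9391 3.7999]

Answer: 5.9162 9.8138 13.9938 21.3602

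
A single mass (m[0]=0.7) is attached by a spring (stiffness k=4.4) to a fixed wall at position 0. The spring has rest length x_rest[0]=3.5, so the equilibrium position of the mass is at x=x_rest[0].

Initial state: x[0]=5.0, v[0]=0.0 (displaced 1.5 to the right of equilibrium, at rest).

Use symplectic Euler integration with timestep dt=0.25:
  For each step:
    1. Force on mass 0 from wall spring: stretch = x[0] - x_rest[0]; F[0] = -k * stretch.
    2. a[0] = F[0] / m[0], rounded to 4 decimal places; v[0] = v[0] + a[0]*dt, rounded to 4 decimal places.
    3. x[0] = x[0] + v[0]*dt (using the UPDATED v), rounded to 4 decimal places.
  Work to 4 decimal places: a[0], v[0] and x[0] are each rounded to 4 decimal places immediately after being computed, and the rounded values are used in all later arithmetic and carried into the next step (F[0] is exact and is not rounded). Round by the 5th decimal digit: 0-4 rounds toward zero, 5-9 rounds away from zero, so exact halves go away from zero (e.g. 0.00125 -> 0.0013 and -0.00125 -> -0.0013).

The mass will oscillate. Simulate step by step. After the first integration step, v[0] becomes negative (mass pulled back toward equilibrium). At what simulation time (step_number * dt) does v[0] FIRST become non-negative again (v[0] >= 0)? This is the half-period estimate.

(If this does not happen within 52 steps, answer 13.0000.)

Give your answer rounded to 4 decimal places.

Step 0: x=[5.0000] v=[0.0000]
Step 1: x=[4.4107] v=[-2.3572]
Step 2: x=[3.4636] v=[-3.7883]
Step 3: x=[2.5308] v=[-3.7311]
Step 4: x=[1.9788] v=[-2.2081]
Step 5: x=[2.0244] v=[0.1824]
First v>=0 after going negative at step 5, time=1.2500

Answer: 1.2500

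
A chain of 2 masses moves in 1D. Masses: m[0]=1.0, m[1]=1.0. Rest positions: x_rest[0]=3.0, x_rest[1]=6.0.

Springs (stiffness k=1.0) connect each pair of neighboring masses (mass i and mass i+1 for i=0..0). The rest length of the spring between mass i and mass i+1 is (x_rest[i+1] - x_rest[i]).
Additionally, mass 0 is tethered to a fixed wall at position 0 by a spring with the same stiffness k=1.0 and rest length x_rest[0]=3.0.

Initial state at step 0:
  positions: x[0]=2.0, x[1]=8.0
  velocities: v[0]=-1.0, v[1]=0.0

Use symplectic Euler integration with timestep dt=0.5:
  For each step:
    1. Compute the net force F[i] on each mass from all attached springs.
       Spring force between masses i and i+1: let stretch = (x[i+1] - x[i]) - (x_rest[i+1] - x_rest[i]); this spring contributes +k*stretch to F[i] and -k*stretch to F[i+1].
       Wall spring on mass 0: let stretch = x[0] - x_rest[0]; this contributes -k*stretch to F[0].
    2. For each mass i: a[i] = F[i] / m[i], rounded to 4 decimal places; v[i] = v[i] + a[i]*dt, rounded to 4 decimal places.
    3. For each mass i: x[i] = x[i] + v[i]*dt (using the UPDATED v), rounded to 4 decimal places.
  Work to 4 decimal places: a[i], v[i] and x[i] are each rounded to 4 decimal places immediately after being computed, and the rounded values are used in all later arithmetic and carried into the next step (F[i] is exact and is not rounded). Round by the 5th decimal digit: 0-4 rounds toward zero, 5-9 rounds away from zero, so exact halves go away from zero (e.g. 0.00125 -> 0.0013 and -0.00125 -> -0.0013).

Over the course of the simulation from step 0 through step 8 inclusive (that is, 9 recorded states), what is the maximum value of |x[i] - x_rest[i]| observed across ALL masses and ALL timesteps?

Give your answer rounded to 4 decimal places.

Step 0: x=[2.0000 8.0000] v=[-1.0000 0.0000]
Step 1: x=[2.5000 7.2500] v=[1.0000 -1.5000]
Step 2: x=[3.5625 6.0625] v=[2.1250 -2.3750]
Step 3: x=[4.3594 5.0000] v=[1.5938 -2.1250]
Step 4: x=[4.2266 4.5274] v=[-0.2656 -0.9453]
Step 5: x=[3.1124 4.7296] v=[-2.2285 0.4043]
Step 6: x=[1.6244 5.2775] v=[-2.9761 1.0957]
Step 7: x=[0.6435 5.6621] v=[-1.9618 0.7692]
Step 8: x=[0.7564 5.5421] v=[0.2258 -0.2401]
Max displacement = 2.3565

Answer: 2.3565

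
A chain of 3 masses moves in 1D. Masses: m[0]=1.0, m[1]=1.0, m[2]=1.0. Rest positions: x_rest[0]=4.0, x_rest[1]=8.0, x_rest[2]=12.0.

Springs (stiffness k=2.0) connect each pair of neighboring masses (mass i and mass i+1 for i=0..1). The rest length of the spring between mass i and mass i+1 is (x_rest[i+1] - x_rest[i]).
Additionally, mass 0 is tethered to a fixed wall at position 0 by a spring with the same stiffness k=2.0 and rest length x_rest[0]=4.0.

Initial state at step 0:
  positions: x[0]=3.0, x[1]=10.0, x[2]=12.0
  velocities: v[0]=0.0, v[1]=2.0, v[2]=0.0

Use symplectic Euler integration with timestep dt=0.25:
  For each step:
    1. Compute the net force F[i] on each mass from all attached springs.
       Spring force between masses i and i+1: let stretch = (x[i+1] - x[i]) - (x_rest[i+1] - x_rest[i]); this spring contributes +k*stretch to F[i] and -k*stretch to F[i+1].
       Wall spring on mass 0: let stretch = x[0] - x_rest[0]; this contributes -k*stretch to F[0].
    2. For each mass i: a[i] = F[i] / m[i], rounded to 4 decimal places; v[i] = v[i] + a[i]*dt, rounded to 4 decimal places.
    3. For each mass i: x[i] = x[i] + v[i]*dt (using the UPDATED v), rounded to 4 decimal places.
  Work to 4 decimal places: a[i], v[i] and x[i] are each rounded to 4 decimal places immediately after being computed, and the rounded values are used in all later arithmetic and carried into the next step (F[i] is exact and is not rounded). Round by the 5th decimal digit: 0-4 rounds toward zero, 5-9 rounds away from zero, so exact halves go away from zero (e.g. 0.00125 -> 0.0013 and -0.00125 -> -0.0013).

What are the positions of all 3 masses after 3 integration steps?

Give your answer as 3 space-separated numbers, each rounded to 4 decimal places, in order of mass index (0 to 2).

Step 0: x=[3.0000 10.0000 12.0000] v=[0.0000 2.0000 0.0000]
Step 1: x=[3.5000 9.8750 12.2500] v=[2.0000 -0.5000 1.0000]
Step 2: x=[4.3594 9.2500 12.7031] v=[3.4375 -2.5000 1.8125]
Step 3: x=[5.2852 8.4453 13.2246] v=[3.7031 -3.2188 2.0860]

Answer: 5.2852 8.4453 13.2246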